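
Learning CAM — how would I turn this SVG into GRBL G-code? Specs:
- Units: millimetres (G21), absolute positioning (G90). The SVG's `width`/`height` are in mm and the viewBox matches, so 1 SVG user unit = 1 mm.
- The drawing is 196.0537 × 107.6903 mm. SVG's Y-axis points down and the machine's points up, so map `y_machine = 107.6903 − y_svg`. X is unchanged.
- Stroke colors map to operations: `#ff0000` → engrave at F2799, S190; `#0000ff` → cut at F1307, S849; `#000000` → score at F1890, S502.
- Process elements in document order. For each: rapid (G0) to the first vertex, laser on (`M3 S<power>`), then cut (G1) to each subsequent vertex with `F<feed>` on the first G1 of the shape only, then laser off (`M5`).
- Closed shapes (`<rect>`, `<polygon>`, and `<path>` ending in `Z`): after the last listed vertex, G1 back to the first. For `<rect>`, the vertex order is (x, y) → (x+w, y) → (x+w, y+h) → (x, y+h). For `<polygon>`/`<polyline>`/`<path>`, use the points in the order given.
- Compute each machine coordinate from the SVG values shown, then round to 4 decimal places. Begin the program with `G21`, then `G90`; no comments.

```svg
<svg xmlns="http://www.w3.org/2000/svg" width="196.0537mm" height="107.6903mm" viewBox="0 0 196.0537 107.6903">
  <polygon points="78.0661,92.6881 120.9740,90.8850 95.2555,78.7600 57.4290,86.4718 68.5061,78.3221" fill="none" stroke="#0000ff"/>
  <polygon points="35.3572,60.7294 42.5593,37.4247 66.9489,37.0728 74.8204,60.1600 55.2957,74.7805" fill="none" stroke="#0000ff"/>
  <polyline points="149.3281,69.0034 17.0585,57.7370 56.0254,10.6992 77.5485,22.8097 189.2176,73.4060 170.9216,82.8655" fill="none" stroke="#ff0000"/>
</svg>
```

1 u = 1 mm; y_m = 107.6903 − y.

[1] `<polygon>` closed polygon, #0000ff→cut S849 F1307: (78.0661,15.0022) → (120.9740,16.8053) → (95.2555,28.9303) → (57.4290,21.2185) → (68.5061,29.3682) → (78.0661,15.0022) (closed)

[2] `<polygon>` regular polygon, #0000ff→cut S849 F1307: (35.3572,46.9609) → (42.5593,70.2656) → (66.9489,70.6175) → (74.8204,47.5303) → (55.2957,32.9098) → (35.3572,46.9609) (closed)

[3] `<polyline>` open polyline, #ff0000→engrave S190 F2799: (149.3281,38.6869) → (17.0585,49.9533) → (56.0254,96.9911) → (77.5485,84.8806) → (189.2176,34.2843) → (170.9216,24.8248)

G21
G90
G0 X78.0661 Y15.0022
M3 S849
G1 X120.9740 Y16.8053 F1307
G1 X95.2555 Y28.9303
G1 X57.4290 Y21.2185
G1 X68.5061 Y29.3682
G1 X78.0661 Y15.0022
M5
G0 X35.3572 Y46.9609
M3 S849
G1 X42.5593 Y70.2656 F1307
G1 X66.9489 Y70.6175
G1 X74.8204 Y47.5303
G1 X55.2957 Y32.9098
G1 X35.3572 Y46.9609
M5
G0 X149.3281 Y38.6869
M3 S190
G1 X17.0585 Y49.9533 F2799
G1 X56.0254 Y96.9911
G1 X77.5485 Y84.8806
G1 X189.2176 Y34.2843
G1 X170.9216 Y24.8248
M5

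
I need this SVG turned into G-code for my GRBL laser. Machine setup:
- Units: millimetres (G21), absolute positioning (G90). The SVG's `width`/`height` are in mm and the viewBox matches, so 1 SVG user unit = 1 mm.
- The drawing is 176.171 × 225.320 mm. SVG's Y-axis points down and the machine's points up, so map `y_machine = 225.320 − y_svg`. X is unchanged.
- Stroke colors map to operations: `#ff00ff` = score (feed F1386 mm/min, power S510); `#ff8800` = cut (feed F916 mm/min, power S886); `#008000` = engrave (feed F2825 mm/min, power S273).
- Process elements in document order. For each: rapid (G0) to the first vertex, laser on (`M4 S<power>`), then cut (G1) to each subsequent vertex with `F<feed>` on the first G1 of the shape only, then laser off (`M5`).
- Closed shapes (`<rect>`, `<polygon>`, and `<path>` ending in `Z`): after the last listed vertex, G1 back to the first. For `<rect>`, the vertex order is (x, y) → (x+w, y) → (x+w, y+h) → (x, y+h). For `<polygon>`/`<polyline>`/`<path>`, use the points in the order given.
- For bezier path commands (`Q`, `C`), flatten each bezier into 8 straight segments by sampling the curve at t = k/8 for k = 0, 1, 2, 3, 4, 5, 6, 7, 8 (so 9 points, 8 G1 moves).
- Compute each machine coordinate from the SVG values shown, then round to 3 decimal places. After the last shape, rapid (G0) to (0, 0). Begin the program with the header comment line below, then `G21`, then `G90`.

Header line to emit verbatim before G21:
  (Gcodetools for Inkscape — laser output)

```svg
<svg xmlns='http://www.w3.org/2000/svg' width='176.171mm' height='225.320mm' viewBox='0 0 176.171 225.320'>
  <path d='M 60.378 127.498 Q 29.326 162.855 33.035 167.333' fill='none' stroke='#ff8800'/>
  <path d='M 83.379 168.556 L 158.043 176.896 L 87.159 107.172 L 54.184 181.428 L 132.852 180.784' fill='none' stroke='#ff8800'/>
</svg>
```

(Gcodetools for Inkscape — laser output)
G21
G90
G0 X60.378 Y97.822
M4 S886
G1 X53.158 Y89.465 F916
G1 X47.025 Y82.073
G1 X41.977 Y75.647
G1 X38.016 Y70.185
G1 X35.142 Y65.688
G1 X33.353 Y62.156
G1 X32.651 Y59.589
G1 X33.035 Y57.987
M5
G0 X83.379 Y56.764
M4 S886
G1 X158.043 Y48.424 F916
G1 X87.159 Y118.148
G1 X54.184 Y43.892
G1 X132.852 Y44.536
M5
G0 X0.000 Y0.000

viewBox `0 0 176.171 225.320` with mm width/height → 1 unit = 1 mm. Flip: y_m = 225.320 − y_svg.

**Shape 1** — `<path>` quadratic bezier, stroke `#ff8800` → cut (S886, F916). Control points (SVG): P0=(60.378,127.498), P1=(29.326,162.855), P2=(33.035,167.333); sampled at t=k/8. Machine vertices: (60.378,97.822) → (53.158,89.465) → (47.025,82.073) → (41.977,75.647) → (38.016,70.185) → (35.142,65.688) → (33.353,62.156) → (32.651,59.589) → (33.035,57.987). Open path.

**Shape 2** — `<path>` open polyline, stroke `#ff8800` → cut (S886, F916). Machine vertices: (83.379,56.764) → (158.043,48.424) → (87.159,118.148) → (54.184,43.892) → (132.852,44.536). Open path.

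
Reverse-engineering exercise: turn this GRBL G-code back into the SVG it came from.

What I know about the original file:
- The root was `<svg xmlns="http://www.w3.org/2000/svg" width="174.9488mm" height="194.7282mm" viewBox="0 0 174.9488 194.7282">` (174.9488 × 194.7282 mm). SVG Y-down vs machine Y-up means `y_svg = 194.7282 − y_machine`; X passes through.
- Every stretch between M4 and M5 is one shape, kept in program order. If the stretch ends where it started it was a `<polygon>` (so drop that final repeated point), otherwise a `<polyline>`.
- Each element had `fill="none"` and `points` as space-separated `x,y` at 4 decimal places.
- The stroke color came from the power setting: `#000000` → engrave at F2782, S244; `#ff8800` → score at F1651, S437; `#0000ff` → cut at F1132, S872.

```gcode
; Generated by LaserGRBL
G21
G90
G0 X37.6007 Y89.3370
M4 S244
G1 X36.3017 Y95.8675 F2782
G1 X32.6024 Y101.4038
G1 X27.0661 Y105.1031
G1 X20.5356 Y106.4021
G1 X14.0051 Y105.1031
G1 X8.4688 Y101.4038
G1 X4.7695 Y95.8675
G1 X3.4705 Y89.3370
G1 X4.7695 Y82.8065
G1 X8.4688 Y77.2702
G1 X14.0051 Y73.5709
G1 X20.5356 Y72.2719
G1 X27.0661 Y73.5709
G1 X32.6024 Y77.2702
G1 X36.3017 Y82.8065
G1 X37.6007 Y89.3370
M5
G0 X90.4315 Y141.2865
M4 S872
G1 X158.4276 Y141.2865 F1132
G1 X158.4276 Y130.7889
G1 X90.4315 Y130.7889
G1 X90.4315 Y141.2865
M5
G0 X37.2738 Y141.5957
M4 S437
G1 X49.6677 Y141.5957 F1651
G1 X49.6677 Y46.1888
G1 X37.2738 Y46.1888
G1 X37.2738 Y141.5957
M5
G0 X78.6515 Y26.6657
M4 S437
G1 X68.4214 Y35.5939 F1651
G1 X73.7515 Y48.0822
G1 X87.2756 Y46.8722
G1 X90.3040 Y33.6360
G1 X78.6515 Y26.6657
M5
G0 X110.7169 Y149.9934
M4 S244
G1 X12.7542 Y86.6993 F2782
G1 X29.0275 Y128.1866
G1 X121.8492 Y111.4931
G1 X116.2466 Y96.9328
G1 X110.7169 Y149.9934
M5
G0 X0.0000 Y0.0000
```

Each laser-on run becomes one SVG element. Flip Y back into SVG space with y_svg = 194.7282 − y_machine.

Run 1: the run's S244 means `#000000` (engrave). The run returns to its start, so emit a `<polygon>` with points (Y-flipped): 37.6007,105.3912 36.3017,98.8607 32.6024,93.3244 27.0661,89.6251 20.5356,88.3261 14.0051,89.6251 8.4688,93.3244 4.7695,98.8607 3.4705,105.3912 4.7695,111.9217 8.4688,117.4580 14.0051,121.1573 20.5356,122.4563 27.0661,121.1573 32.6024,117.4580 36.3017,111.9217.

Run 2: the run's S872 means `#0000ff` (cut). The run returns to its start, so emit a `<polygon>` with points (Y-flipped): 90.4315,53.4417 158.4276,53.4417 158.4276,63.9393 90.4315,63.9393.

Run 3: S437 ⇒ score layer `#ff8800`. The run returns to its start, so emit a `<polygon>` with points (Y-flipped): 37.2738,53.1325 49.6677,53.1325 49.6677,148.5394 37.2738,148.5394.

Run 4: S437 ⇒ score layer `#ff8800`. The run returns to its start, so emit a `<polygon>` with points (Y-flipped): 78.6515,168.0625 68.4214,159.1343 73.7515,146.6460 87.2756,147.8560 90.3040,161.0922.

Run 5: the run's S244 means `#000000` (engrave). The run returns to its start, so emit a `<polygon>` with points (Y-flipped): 110.7169,44.7348 12.7542,108.0289 29.0275,66.5416 121.8492,83.2351 116.2466,97.7954.

<svg xmlns="http://www.w3.org/2000/svg" width="174.9488mm" height="194.7282mm" viewBox="0 0 174.9488 194.7282">
  <polygon points="37.6007,105.3912 36.3017,98.8607 32.6024,93.3244 27.0661,89.6251 20.5356,88.3261 14.0051,89.6251 8.4688,93.3244 4.7695,98.8607 3.4705,105.3912 4.7695,111.9217 8.4688,117.4580 14.0051,121.1573 20.5356,122.4563 27.0661,121.1573 32.6024,117.4580 36.3017,111.9217" fill="none" stroke="#000000"/>
  <polygon points="90.4315,53.4417 158.4276,53.4417 158.4276,63.9393 90.4315,63.9393" fill="none" stroke="#0000ff"/>
  <polygon points="37.2738,53.1325 49.6677,53.1325 49.6677,148.5394 37.2738,148.5394" fill="none" stroke="#ff8800"/>
  <polygon points="78.6515,168.0625 68.4214,159.1343 73.7515,146.6460 87.2756,147.8560 90.3040,161.0922" fill="none" stroke="#ff8800"/>
  <polygon points="110.7169,44.7348 12.7542,108.0289 29.0275,66.5416 121.8492,83.2351 116.2466,97.7954" fill="none" stroke="#000000"/>
</svg>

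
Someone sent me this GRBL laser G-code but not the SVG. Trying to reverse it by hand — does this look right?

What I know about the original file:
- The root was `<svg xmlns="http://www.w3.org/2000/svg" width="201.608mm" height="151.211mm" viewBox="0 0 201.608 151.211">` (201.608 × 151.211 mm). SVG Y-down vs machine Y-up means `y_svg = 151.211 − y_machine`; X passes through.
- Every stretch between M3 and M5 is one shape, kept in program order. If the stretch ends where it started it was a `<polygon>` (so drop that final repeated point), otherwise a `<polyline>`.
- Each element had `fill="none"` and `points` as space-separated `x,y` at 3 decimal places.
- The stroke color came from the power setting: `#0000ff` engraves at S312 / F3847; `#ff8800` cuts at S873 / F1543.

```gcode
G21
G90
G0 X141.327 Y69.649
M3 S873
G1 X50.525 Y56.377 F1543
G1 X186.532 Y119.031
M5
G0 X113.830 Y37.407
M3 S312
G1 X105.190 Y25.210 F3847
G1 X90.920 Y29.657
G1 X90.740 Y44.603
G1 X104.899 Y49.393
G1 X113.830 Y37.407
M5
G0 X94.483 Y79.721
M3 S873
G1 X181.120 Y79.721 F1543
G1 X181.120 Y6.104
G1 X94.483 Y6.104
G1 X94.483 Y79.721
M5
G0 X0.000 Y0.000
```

Machine Y-up, SVG Y-down with viewBox height 151.211, so y_svg = 151.211 − y_machine; X carries over.

Run 1: S873 ⇒ cut layer `#ff8800`. The run is open, so emit a `<polyline>` with points (Y-flipped): 141.327,81.562 50.525,94.834 186.532,32.180.

Run 2: the run's S312 means `#0000ff` (engrave). The run returns to its start, so emit a `<polygon>` with points (Y-flipped): 113.830,113.804 105.190,126.001 90.920,121.554 90.740,106.608 104.899,101.818.

Run 3: S873 ⇒ cut layer `#ff8800`. The run returns to its start, so emit a `<polygon>` with points (Y-flipped): 94.483,71.490 181.120,71.490 181.120,145.107 94.483,145.107.

<svg xmlns="http://www.w3.org/2000/svg" width="201.608mm" height="151.211mm" viewBox="0 0 201.608 151.211">
  <polyline points="141.327,81.562 50.525,94.834 186.532,32.180" fill="none" stroke="#ff8800"/>
  <polygon points="113.830,113.804 105.190,126.001 90.920,121.554 90.740,106.608 104.899,101.818" fill="none" stroke="#0000ff"/>
  <polygon points="94.483,71.490 181.120,71.490 181.120,145.107 94.483,145.107" fill="none" stroke="#ff8800"/>
</svg>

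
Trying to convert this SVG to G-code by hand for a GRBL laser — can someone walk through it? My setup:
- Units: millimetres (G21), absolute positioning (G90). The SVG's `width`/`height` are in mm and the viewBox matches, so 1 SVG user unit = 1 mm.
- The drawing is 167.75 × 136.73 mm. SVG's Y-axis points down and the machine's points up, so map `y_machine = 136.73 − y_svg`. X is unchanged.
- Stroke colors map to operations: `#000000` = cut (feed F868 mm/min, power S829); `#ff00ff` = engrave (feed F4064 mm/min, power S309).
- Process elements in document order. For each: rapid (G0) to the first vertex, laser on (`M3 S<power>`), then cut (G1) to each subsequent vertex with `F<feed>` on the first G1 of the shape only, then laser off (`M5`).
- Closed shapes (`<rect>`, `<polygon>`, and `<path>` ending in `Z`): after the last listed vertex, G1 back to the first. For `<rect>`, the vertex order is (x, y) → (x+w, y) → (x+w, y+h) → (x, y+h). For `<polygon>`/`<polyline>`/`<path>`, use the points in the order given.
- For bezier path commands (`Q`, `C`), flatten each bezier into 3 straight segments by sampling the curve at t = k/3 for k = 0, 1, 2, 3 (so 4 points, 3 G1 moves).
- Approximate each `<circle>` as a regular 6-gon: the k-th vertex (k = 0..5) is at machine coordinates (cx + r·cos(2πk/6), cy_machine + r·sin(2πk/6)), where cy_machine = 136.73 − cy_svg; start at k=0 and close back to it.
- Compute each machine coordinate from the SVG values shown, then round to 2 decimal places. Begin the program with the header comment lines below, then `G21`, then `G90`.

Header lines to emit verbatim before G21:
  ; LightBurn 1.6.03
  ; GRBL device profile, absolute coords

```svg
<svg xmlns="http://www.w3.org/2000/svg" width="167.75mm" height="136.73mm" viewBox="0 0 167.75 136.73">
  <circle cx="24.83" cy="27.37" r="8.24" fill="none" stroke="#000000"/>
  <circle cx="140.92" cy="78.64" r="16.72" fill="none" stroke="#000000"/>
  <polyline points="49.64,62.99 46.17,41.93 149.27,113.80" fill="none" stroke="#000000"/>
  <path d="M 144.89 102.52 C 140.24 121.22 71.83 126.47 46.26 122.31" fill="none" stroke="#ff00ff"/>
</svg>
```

Since the viewBox matches the mm dimensions, user units are millimetres directly. The only transform is the Y-flip y_m = 136.73 − y_svg.

Shape 1 is a circle drawn with `<circle>`. Its stroke #000000 means cut at S829, F868. After flipping Y the toolpath is (33.07,109.36) → (28.95,116.50) → (20.71,116.50) → (16.59,109.36) → (20.71,102.22) → (28.95,102.22) → (33.07,109.36), returning to the start.

Shape 2 is a circle drawn with `<circle>`. Its stroke #000000 means cut at S829, F868. After flipping Y the toolpath is (157.64,58.09) → (149.28,72.57) → (132.56,72.57) → (124.20,58.09) → (132.56,43.61) → (149.28,43.61) → (157.64,58.09), returning to the start.

Shape 3 is a open polyline drawn with `<polyline>`. Its stroke #000000 means cut at S829, F868. After flipping Y the toolpath is (49.64,73.74) → (46.17,94.80) → (149.27,22.93).

Shape 4 is a cubic bezier drawn with `<path>`. Its stroke #ff00ff means engrave at S309, F4064. After flipping Y the toolpath is (144.89,34.21) → (122.93,19.84) → (82.16,13.55) → (46.26,14.42).

; LightBurn 1.6.03
; GRBL device profile, absolute coords
G21
G90
G0 X33.07 Y109.36
M3 S829
G1 X28.95 Y116.50 F868
G1 X20.71 Y116.50
G1 X16.59 Y109.36
G1 X20.71 Y102.22
G1 X28.95 Y102.22
G1 X33.07 Y109.36
M5
G0 X157.64 Y58.09
M3 S829
G1 X149.28 Y72.57 F868
G1 X132.56 Y72.57
G1 X124.20 Y58.09
G1 X132.56 Y43.61
G1 X149.28 Y43.61
G1 X157.64 Y58.09
M5
G0 X49.64 Y73.74
M3 S829
G1 X46.17 Y94.80 F868
G1 X149.27 Y22.93
M5
G0 X144.89 Y34.21
M3 S309
G1 X122.93 Y19.84 F4064
G1 X82.16 Y13.55
G1 X46.26 Y14.42
M5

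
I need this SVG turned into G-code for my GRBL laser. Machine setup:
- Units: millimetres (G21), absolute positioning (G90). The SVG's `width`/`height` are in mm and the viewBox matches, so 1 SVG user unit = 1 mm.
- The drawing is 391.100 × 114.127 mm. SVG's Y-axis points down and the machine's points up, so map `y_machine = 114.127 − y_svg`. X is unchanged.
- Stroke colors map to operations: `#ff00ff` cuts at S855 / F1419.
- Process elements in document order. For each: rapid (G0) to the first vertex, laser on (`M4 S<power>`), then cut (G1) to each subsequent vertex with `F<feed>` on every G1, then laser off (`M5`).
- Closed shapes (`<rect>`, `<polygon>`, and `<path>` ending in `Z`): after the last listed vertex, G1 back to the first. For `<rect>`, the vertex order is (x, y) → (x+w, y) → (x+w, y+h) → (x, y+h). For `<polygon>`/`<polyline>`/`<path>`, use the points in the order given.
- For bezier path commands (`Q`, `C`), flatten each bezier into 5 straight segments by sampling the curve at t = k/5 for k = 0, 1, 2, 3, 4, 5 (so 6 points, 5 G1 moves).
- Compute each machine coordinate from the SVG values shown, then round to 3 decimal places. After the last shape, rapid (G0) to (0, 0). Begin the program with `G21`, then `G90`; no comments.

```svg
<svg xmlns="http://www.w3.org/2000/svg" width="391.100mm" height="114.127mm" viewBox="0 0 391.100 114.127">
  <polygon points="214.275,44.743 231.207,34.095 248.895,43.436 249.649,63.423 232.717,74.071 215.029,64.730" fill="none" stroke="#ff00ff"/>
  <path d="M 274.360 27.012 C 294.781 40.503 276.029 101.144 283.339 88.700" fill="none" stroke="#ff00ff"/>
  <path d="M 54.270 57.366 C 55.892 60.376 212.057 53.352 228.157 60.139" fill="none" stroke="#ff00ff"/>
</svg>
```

1 u = 1 mm; y_m = 114.127 − y.

[1] `<polygon>` regular polygon, #ff00ff→cut S855 F1419: (214.275,69.384) → (231.207,80.032) → (248.895,70.691) → (249.649,50.704) → (232.717,40.056) → (215.029,49.397) → (214.275,69.384) (closed)

[2] `<path>` cubic bezier, #ff00ff→cut S855 F1419: (274.360,87.115) → (282.434,74.324) → (284.237,55.989) → (282.902,37.880) → (281.559,25.769) → (283.339,25.427)

[3] `<path>` cubic bezier, #ff00ff→cut S855 F1419: (54.270,56.761) → (71.431,55.968) → (111.542,56.439) → (160.461,57.029) → (204.046,56.594) → (228.157,53.988)

G21
G90
G0 X214.275 Y69.384
M4 S855
G1 X231.207 Y80.032 F1419
G1 X248.895 Y70.691 F1419
G1 X249.649 Y50.704 F1419
G1 X232.717 Y40.056 F1419
G1 X215.029 Y49.397 F1419
G1 X214.275 Y69.384 F1419
M5
G0 X274.360 Y87.115
M4 S855
G1 X282.434 Y74.324 F1419
G1 X284.237 Y55.989 F1419
G1 X282.902 Y37.880 F1419
G1 X281.559 Y25.769 F1419
G1 X283.339 Y25.427 F1419
M5
G0 X54.270 Y56.761
M4 S855
G1 X71.431 Y55.968 F1419
G1 X111.542 Y56.439 F1419
G1 X160.461 Y57.029 F1419
G1 X204.046 Y56.594 F1419
G1 X228.157 Y53.988 F1419
M5
G0 X0.000 Y0.000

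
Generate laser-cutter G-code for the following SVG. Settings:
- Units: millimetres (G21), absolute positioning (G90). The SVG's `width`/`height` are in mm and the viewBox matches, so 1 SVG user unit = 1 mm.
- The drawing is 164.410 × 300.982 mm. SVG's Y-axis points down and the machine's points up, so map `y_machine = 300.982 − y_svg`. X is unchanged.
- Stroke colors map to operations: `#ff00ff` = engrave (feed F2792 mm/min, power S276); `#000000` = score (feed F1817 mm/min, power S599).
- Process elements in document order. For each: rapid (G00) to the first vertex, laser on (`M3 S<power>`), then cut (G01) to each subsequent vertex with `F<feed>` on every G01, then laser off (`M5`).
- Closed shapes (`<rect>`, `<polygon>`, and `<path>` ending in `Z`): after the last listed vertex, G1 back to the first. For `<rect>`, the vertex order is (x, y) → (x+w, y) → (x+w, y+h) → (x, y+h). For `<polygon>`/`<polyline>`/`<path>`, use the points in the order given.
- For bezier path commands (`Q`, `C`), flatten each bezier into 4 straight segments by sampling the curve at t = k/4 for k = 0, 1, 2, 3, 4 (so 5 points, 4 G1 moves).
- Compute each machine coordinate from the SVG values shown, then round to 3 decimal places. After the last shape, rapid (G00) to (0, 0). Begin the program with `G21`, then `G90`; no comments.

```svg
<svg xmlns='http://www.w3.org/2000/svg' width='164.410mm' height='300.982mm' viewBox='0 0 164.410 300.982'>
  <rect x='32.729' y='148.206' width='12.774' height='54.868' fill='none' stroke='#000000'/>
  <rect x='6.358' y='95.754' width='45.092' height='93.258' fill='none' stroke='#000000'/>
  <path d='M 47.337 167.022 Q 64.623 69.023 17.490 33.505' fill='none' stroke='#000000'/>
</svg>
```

viewBox `0 0 164.410 300.982` with mm width/height → 1 unit = 1 mm. Flip: y_m = 300.982 − y_svg.

**Shape 1** — `<rect>` rectangle, stroke `#000000` → score (S599, F1817). Machine vertices: (32.729,152.776) → (45.503,152.776) → (45.503,97.908) → (32.729,97.908) → (32.729,152.776). Closed: final G1 returns to the first vertex.

**Shape 2** — `<rect>` rectangle, stroke `#000000` → score (S599, F1817). Machine vertices: (6.358,205.228) → (51.450,205.228) → (51.450,111.970) → (6.358,111.970) → (6.358,205.228). Closed: final G1 returns to the first vertex.

**Shape 3** — `<path>` quadratic bezier, stroke `#000000` → score (S599, F1817). Control points (SVG): P0=(47.337,167.022), P1=(64.623,69.023), P2=(17.490,33.505); sampled at t=k/4. Machine vertices: (47.337,133.960) → (51.954,179.054) → (48.518,216.339) → (37.030,245.813) → (17.490,267.477). Open path.

G21
G90
G00 X32.729 Y152.776
M3 S599
G01 X45.503 Y152.776 F1817
G01 X45.503 Y97.908 F1817
G01 X32.729 Y97.908 F1817
G01 X32.729 Y152.776 F1817
M5
G00 X6.358 Y205.228
M3 S599
G01 X51.450 Y205.228 F1817
G01 X51.450 Y111.970 F1817
G01 X6.358 Y111.970 F1817
G01 X6.358 Y205.228 F1817
M5
G00 X47.337 Y133.960
M3 S599
G01 X51.954 Y179.054 F1817
G01 X48.518 Y216.339 F1817
G01 X37.030 Y245.813 F1817
G01 X17.490 Y267.477 F1817
M5
G00 X0.000 Y0.000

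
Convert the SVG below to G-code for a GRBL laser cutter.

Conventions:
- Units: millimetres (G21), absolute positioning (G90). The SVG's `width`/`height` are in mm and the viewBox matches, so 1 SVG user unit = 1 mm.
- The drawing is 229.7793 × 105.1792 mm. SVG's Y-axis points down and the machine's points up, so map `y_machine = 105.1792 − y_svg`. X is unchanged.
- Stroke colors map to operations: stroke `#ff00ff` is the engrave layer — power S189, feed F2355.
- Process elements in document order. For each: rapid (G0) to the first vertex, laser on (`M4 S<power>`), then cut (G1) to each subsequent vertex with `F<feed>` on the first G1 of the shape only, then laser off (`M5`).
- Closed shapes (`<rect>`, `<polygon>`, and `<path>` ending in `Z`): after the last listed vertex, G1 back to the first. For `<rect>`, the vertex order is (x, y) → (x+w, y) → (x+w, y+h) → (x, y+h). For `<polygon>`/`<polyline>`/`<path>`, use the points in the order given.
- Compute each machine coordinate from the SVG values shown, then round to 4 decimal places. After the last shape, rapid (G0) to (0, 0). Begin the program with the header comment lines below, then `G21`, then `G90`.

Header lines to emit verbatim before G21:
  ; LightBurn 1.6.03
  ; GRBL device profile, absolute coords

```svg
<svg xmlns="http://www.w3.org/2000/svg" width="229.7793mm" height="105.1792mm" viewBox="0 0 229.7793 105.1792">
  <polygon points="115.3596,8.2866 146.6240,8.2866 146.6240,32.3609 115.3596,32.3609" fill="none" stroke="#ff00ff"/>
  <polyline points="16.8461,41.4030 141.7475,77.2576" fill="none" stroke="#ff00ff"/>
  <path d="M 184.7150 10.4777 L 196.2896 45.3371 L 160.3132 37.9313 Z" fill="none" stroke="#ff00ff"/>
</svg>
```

viewBox `0 0 229.7793 105.1792` with mm width/height → 1 unit = 1 mm. Flip: y_m = 105.1792 − y_svg.

**Shape 1** — `<polygon>` rectangle, stroke `#ff00ff` → engrave (S189, F2355). Machine vertices: (115.3596,96.8926) → (146.6240,96.8926) → (146.6240,72.8183) → (115.3596,72.8183) → (115.3596,96.8926). Closed: final G1 returns to the first vertex.

**Shape 2** — `<polyline>` line segment, stroke `#ff00ff` → engrave (S189, F2355). Machine vertices: (16.8461,63.7762) → (141.7475,27.9216). Open path.

**Shape 3** — `<path>` regular polygon, stroke `#ff00ff` → engrave (S189, F2355). Machine vertices: (184.7150,94.7015) → (196.2896,59.8421) → (160.3132,67.2479) → (184.7150,94.7015). Closed: final G1 returns to the first vertex.

; LightBurn 1.6.03
; GRBL device profile, absolute coords
G21
G90
G0 X115.3596 Y96.8926
M4 S189
G1 X146.6240 Y96.8926 F2355
G1 X146.6240 Y72.8183
G1 X115.3596 Y72.8183
G1 X115.3596 Y96.8926
M5
G0 X16.8461 Y63.7762
M4 S189
G1 X141.7475 Y27.9216 F2355
M5
G0 X184.7150 Y94.7015
M4 S189
G1 X196.2896 Y59.8421 F2355
G1 X160.3132 Y67.2479
G1 X184.7150 Y94.7015
M5
G0 X0.0000 Y0.0000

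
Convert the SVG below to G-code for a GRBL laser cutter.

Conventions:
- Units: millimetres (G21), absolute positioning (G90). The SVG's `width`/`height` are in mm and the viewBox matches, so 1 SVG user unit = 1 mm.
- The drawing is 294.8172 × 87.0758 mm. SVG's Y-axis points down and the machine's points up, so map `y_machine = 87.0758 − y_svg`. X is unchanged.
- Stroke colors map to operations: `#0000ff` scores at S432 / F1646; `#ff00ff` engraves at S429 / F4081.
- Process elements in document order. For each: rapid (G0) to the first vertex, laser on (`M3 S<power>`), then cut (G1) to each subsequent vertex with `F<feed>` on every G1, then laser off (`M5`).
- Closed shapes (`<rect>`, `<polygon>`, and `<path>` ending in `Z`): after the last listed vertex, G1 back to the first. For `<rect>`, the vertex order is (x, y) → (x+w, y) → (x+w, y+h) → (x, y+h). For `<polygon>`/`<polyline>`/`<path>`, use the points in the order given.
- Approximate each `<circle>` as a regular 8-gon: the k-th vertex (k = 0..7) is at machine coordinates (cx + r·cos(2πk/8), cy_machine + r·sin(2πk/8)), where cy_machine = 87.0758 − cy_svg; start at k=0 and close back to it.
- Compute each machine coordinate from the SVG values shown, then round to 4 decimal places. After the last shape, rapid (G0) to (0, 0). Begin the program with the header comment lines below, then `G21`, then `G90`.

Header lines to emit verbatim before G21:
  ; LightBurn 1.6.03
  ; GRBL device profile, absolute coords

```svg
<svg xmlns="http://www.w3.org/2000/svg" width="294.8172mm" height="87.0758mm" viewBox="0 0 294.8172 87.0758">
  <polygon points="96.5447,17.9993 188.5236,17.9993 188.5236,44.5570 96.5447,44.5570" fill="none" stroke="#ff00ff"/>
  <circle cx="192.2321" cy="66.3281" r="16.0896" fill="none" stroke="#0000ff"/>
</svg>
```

; LightBurn 1.6.03
; GRBL device profile, absolute coords
G21
G90
G0 X96.5447 Y69.0765
M3 S429
G1 X188.5236 Y69.0765 F4081
G1 X188.5236 Y42.5188 F4081
G1 X96.5447 Y42.5188 F4081
G1 X96.5447 Y69.0765 F4081
M5
G0 X208.3217 Y20.7477
M3 S432
G1 X203.6092 Y32.1248 F1646
G1 X192.2321 Y36.8373 F1646
G1 X180.8550 Y32.1248 F1646
G1 X176.1425 Y20.7477 F1646
G1 X180.8550 Y9.3706 F1646
G1 X192.2321 Y4.6581 F1646
G1 X203.6092 Y9.3706 F1646
G1 X208.3217 Y20.7477 F1646
M5
G0 X0.0000 Y0.0000

Since the viewBox matches the mm dimensions, user units are millimetres directly. The only transform is the Y-flip y_m = 87.0758 − y_svg.

Shape 1 is a rectangle drawn with `<polygon>`. Its stroke #ff00ff means engrave at S429, F4081. After flipping Y the toolpath is (96.5447,69.0765) → (188.5236,69.0765) → (188.5236,42.5188) → (96.5447,42.5188) → (96.5447,69.0765), returning to the start.

Shape 2 is a circle drawn with `<circle>`. Its stroke #0000ff means score at S432, F1646. After flipping Y the toolpath is (208.3217,20.7477) → (203.6092,32.1248) → (192.2321,36.8373) → (180.8550,32.1248) → (176.1425,20.7477) → (180.8550,9.3706) → (192.2321,4.6581) → (203.6092,9.3706) → (208.3217,20.7477), returning to the start.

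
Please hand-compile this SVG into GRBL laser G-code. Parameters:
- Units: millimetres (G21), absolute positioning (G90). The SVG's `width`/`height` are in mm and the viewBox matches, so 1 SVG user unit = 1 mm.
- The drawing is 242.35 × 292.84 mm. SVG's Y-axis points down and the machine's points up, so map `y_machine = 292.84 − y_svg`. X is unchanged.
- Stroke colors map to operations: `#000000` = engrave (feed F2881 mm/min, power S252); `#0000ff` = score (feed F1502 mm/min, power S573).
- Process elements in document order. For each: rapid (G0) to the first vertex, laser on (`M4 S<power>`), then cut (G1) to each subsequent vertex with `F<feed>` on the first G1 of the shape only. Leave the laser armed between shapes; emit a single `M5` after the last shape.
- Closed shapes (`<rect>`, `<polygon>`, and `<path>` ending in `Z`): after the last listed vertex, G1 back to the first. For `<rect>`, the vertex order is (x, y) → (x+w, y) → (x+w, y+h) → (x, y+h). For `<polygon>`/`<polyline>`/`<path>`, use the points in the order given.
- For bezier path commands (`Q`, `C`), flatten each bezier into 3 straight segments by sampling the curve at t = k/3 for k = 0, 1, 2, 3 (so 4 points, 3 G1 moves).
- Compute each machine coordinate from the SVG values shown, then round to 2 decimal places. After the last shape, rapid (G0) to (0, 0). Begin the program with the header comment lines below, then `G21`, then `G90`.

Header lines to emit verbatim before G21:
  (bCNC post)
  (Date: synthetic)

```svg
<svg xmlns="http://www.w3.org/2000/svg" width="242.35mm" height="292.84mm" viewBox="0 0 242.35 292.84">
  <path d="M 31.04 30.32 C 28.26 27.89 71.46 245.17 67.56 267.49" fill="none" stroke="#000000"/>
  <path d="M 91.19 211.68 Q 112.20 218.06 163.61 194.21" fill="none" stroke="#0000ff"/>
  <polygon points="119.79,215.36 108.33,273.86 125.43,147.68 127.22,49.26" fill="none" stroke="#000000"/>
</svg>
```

(bCNC post)
(Date: synthetic)
G21
G90
G0 X31.04 Y262.52
M4 S252
G1 X40.14 Y207.07 F2881
G1 X59.21 Y97.30
G1 X67.56 Y25.35
G0 X91.19 Y81.16
M4 S573
G1 X108.57 Y80.27 F1502
G1 X132.71 Y86.09
G1 X163.61 Y98.63
G0 X119.79 Y77.48
M4 S252
G1 X108.33 Y18.98 F2881
G1 X125.43 Y145.16
G1 X127.22 Y243.58
G1 X119.79 Y77.48
M5
G0 X0.00 Y0.00

Since the viewBox matches the mm dimensions, user units are millimetres directly. The only transform is the Y-flip y_m = 292.84 − y_svg.

Shape 1 is a cubic bezier drawn with `<path>`. Its stroke #000000 means engrave at S252, F2881. After flipping Y the toolpath is (31.04,262.52) → (40.14,207.07) → (59.21,97.30) → (67.56,25.35).

Shape 2 is a quadratic bezier drawn with `<path>`. Its stroke #0000ff means score at S573, F1502. After flipping Y the toolpath is (91.19,81.16) → (108.57,80.27) → (132.71,86.09) → (163.61,98.63).

Shape 3 is a closed polygon drawn with `<polygon>`. Its stroke #000000 means engrave at S252, F2881. After flipping Y the toolpath is (119.79,77.48) → (108.33,18.98) → (125.43,145.16) → (127.22,243.58) → (119.79,77.48), returning to the start.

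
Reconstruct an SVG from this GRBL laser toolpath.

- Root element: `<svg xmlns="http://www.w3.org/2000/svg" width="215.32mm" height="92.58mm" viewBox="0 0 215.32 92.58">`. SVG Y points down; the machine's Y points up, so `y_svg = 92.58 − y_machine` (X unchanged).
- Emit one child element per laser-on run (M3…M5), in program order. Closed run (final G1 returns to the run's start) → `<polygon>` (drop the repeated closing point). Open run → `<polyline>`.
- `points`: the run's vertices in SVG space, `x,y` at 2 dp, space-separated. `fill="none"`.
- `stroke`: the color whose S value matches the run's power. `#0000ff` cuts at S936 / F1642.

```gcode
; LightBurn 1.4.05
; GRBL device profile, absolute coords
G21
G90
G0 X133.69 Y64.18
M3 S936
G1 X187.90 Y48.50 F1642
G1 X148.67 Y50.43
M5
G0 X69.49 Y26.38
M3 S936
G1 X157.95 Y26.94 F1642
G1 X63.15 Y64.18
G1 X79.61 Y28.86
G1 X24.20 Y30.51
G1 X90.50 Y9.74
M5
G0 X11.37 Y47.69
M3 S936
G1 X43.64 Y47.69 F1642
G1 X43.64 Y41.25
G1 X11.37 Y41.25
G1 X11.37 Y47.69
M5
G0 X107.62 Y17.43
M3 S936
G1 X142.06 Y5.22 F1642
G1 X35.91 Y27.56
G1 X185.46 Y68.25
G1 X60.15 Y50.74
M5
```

<svg xmlns="http://www.w3.org/2000/svg" width="215.32mm" height="92.58mm" viewBox="0 0 215.32 92.58">
  <polyline points="133.69,28.40 187.90,44.08 148.67,42.15" fill="none" stroke="#0000ff"/>
  <polyline points="69.49,66.20 157.95,65.64 63.15,28.40 79.61,63.72 24.20,62.07 90.50,82.84" fill="none" stroke="#0000ff"/>
  <polygon points="11.37,44.89 43.64,44.89 43.64,51.33 11.37,51.33" fill="none" stroke="#0000ff"/>
  <polyline points="107.62,75.15 142.06,87.36 35.91,65.02 185.46,24.33 60.15,41.84" fill="none" stroke="#0000ff"/>
</svg>

y_svg = 92.58 − y_m. Every run uses S936, so all elements get stroke `#0000ff` (cut).

[1] open run; points: 133.69,28.40 187.90,44.08 148.67,42.15

[2] open run; points: 69.49,66.20 157.95,65.64 63.15,28.40 79.61,63.72 24.20,62.07 90.50,82.84

[3] closed run; points: 11.37,44.89 43.64,44.89 43.64,51.33 11.37,51.33

[4] open run; points: 107.62,75.15 142.06,87.36 35.91,65.02 185.46,24.33 60.15,41.84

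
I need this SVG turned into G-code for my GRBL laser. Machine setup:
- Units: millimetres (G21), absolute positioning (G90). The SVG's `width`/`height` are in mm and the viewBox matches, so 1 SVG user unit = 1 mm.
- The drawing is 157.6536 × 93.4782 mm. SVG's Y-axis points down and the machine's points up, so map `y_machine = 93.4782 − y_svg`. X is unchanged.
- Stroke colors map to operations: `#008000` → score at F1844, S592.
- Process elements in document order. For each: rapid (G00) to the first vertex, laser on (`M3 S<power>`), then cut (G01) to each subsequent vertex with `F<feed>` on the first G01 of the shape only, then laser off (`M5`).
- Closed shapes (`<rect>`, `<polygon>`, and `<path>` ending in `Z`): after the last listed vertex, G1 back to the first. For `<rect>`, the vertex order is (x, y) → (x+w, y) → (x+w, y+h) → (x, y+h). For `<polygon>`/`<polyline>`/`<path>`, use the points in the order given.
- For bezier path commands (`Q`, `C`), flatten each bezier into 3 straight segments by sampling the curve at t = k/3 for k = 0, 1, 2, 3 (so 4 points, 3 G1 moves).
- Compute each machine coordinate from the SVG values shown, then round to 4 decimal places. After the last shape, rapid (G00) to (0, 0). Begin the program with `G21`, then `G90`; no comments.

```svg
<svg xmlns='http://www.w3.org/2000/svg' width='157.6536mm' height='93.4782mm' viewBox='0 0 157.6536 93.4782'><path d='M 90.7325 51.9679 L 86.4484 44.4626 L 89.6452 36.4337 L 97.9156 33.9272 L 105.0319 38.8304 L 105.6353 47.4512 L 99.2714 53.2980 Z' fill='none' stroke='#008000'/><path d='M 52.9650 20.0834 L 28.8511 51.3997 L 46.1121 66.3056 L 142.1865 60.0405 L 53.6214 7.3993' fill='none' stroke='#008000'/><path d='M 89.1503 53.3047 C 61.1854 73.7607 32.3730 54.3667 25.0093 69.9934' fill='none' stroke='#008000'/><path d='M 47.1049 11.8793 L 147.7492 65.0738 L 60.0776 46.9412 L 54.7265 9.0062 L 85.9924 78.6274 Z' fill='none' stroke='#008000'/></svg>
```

G21
G90
G00 X90.7325 Y41.5103
M3 S592
G01 X86.4484 Y49.0156 F1844
G01 X89.6452 Y57.0445
G01 X97.9156 Y59.5510
G01 X105.0319 Y54.6478
G01 X105.6353 Y46.0270
G01 X99.2714 Y40.1802
G01 X90.7325 Y41.5103
M5
G00 X52.9650 Y73.3948
M3 S592
G01 X28.8511 Y42.0785 F1844
G01 X46.1121 Y27.1726
G01 X142.1865 Y33.4377
G01 X53.6214 Y86.0789
M5
G00 X89.1503 Y40.1735
M3 S592
G01 X61.7287 Y30.2278 F1844
G01 X38.6968 Y30.2109
G01 X25.0093 Y23.4848
M5
G00 X47.1049 Y81.5989
M3 S592
G01 X147.7492 Y28.4044 F1844
G01 X60.0776 Y46.5370
G01 X54.7265 Y84.4720
G01 X85.9924 Y14.8508
G01 X47.1049 Y81.5989
M5
G00 X0.0000 Y0.0000

Since the viewBox matches the mm dimensions, user units are millimetres directly. The only transform is the Y-flip y_m = 93.4782 − y_svg.

Shape 1 is a regular polygon drawn with `<path>`. Its stroke #008000 means score at S592, F1844. After flipping Y the toolpath is (90.7325,41.5103) → (86.4484,49.0156) → (89.6452,57.0445) → (97.9156,59.5510) → (105.0319,54.6478) → (105.6353,46.0270) → (99.2714,40.1802) → (90.7325,41.5103), returning to the start.

Shape 2 is a open polyline drawn with `<path>`. Its stroke #008000 means score at S592, F1844. After flipping Y the toolpath is (52.9650,73.3948) → (28.8511,42.0785) → (46.1121,27.1726) → (142.1865,33.4377) → (53.6214,86.0789).

Shape 3 is a cubic bezier drawn with `<path>`. Its stroke #008000 means score at S592, F1844. After flipping Y the toolpath is (89.1503,40.1735) → (61.7287,30.2278) → (38.6968,30.2109) → (25.0093,23.4848).

Shape 4 is a closed polygon drawn with `<path>`. Its stroke #008000 means score at S592, F1844. After flipping Y the toolpath is (47.1049,81.5989) → (147.7492,28.4044) → (60.0776,46.5370) → (54.7265,84.4720) → (85.9924,14.8508) → (47.1049,81.5989), returning to the start.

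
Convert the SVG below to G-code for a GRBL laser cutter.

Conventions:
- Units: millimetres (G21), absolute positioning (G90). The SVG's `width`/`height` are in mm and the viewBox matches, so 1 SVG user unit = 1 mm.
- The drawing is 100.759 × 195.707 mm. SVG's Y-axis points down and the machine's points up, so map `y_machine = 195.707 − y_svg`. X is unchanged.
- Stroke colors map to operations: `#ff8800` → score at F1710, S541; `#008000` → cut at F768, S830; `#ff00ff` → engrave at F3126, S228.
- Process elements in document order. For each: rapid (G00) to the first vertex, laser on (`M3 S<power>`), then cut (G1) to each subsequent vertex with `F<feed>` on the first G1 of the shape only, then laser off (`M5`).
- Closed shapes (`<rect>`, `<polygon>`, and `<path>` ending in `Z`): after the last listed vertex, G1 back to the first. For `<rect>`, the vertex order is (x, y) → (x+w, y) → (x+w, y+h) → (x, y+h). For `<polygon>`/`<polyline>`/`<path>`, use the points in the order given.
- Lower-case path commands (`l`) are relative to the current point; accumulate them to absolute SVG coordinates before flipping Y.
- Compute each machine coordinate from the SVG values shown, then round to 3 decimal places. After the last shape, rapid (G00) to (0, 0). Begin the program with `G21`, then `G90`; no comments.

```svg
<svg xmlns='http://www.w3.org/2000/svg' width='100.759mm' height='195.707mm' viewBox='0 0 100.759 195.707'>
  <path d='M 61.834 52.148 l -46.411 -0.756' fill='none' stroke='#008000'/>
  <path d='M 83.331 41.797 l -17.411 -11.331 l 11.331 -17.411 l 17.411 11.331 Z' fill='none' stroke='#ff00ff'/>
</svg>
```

G21
G90
G00 X61.834 Y143.559
M3 S830
G1 X15.423 Y144.315 F768
M5
G00 X83.331 Y153.910
M3 S228
G1 X65.920 Y165.241 F3126
G1 X77.251 Y182.652
G1 X94.662 Y171.321
G1 X83.331 Y153.910
M5
G00 X0.000 Y0.000

Since the viewBox matches the mm dimensions, user units are millimetres directly. The only transform is the Y-flip y_m = 195.707 − y_svg.

Shape 1 is a line segment drawn with `<path>`. Its stroke #008000 means cut at S830, F768. After flipping Y the toolpath is (61.834,143.559) → (15.423,144.315).

Shape 2 is a regular polygon drawn with `<path>`. Its stroke #ff00ff means engrave at S228, F3126. After flipping Y the toolpath is (83.331,153.910) → (65.920,165.241) → (77.251,182.652) → (94.662,171.321) → (83.331,153.910), returning to the start.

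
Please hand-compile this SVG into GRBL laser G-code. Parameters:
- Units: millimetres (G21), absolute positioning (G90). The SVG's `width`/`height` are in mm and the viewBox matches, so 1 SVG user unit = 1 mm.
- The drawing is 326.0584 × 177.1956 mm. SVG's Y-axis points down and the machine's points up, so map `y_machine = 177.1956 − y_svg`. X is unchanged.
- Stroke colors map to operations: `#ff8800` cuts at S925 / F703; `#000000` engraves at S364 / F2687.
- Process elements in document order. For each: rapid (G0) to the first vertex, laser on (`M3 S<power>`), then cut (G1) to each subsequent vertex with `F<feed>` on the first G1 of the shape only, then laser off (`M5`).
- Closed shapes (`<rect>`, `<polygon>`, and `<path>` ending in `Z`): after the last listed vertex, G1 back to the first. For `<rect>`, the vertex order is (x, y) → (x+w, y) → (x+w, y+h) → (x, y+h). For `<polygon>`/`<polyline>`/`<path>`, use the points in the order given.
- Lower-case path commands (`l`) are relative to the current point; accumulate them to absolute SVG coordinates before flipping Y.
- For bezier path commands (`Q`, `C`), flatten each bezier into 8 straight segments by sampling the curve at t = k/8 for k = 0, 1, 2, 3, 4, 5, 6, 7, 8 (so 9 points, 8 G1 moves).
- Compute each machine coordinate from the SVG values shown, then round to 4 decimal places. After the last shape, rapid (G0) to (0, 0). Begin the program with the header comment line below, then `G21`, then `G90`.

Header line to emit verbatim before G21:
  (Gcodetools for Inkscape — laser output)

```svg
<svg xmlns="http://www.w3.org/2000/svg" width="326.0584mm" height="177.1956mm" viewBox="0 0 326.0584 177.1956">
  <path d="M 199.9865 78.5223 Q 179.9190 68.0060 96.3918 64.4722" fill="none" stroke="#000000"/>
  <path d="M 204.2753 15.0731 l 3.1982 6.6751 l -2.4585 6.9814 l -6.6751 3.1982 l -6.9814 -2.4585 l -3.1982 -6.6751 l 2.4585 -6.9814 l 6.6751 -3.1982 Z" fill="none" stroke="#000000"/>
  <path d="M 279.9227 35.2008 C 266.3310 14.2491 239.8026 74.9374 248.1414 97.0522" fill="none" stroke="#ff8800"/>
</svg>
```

viewBox `0 0 326.0584 177.1956` with mm width/height → 1 unit = 1 mm. Flip: y_m = 177.1956 − y_svg.

**Shape 1** — `<path>` quadratic bezier, stroke `#000000` → engrave (S364, F2687). Control points (SVG): P0=(199.9865,78.5223), P1=(179.9190,68.0060), P2=(96.3918,64.4722); sampled at t=k/8. Machine vertices: (199.9865,98.6733) → (193.9781,101.1933) → (185.9865,103.4950) → (176.0119,105.5786) → (164.0541,107.4440) → (150.1132,109.0911) → (134.1892,110.5201) → (116.2820,111.7308) → (96.3918,112.7234). Open path.

**Shape 2** — `<path>` regular polygon, stroke `#000000` → engrave (S364, F2687). Machine vertices: (204.2753,162.1225) → (207.4735,155.4474) → (205.0150,148.4660) → (198.3399,145.2678) → (191.3585,147.7263) → (188.1603,154.4014) → (190.6188,161.3828) → (197.2939,164.5810) → (204.2753,162.1225). Closed: final G1 returns to the first vertex.

**Shape 3** — `<path>` cubic bezier, stroke `#ff8800` → cut (S925, F703). Control points (SVG): P0=(279.9227,35.2008), P1=(266.3310,14.2491), P2=(239.8026,74.9374), P3=(248.1414,97.0522); sampled at t=k/8. Machine vertices: (279.9227,141.9948) → (274.3128,146.2596) → (268.0502,144.2794) → (261.6953,137.4630) → (255.8081,127.2190) → (250.9489,114.9564) → (247.6780,102.0837) → (246.5554,90.0098) → (248.1414,80.1434). Open path.

(Gcodetools for Inkscape — laser output)
G21
G90
G0 X199.9865 Y98.6733
M3 S364
G1 X193.9781 Y101.1933 F2687
G1 X185.9865 Y103.4950
G1 X176.0119 Y105.5786
G1 X164.0541 Y107.4440
G1 X150.1132 Y109.0911
G1 X134.1892 Y110.5201
G1 X116.2820 Y111.7308
G1 X96.3918 Y112.7234
M5
G0 X204.2753 Y162.1225
M3 S364
G1 X207.4735 Y155.4474 F2687
G1 X205.0150 Y148.4660
G1 X198.3399 Y145.2678
G1 X191.3585 Y147.7263
G1 X188.1603 Y154.4014
G1 X190.6188 Y161.3828
G1 X197.2939 Y164.5810
G1 X204.2753 Y162.1225
M5
G0 X279.9227 Y141.9948
M3 S925
G1 X274.3128 Y146.2596 F703
G1 X268.0502 Y144.2794
G1 X261.6953 Y137.4630
G1 X255.8081 Y127.2190
G1 X250.9489 Y114.9564
G1 X247.6780 Y102.0837
G1 X246.5554 Y90.0098
G1 X248.1414 Y80.1434
M5
G0 X0.0000 Y0.0000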